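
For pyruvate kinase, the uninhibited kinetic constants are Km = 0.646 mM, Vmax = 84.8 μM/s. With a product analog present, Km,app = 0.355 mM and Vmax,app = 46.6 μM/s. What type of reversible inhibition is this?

uncompetitive

Both Km and Vmax decrease by the same factor (~1.82-fold) — characteristic of uncompetitive inhibition.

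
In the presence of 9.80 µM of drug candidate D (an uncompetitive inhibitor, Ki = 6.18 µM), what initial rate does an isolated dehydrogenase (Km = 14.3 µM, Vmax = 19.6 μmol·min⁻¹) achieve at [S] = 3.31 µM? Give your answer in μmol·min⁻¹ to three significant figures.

2.84 μmol·min⁻¹

With α = 1 + [I]/Ki = 1 + 9.80/6.18 = 2.586, the uncompetitive rate law is v = (Vmax/α)·[S] / (Km/α + [S]).
v = (19.6/2.586)×3.31 / (14.3/2.586 + 3.31) = 25.09/8.840 = 2.84 μmol·min⁻¹.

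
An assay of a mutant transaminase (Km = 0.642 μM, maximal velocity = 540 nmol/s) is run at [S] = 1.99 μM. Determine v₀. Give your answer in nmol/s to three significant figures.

[S]/(Km+[S]) = 1.99/2.632 = 0.7561, the fractional saturation.
v = 0.7561 × Vmax = 0.7561 × 540 = 408 nmol/s.

408 nmol/s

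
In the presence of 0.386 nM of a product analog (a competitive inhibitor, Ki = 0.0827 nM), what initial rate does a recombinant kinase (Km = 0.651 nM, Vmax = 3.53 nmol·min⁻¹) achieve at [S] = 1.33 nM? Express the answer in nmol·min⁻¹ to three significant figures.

α = 1 + [I]/Ki = 1 + 0.386/0.0827 = 5.667.
For a competitive inhibitor, Vmax is unchanged and the apparent Km becomes α·Km: Km,app = 3.69 nM, Vmax,app = 3.53 nmol·min⁻¹.
v = Vmax,app·[S]/(Km,app + [S]) = 3.53 × 1.33/(3.69 + 1.33) = 0.935 nmol·min⁻¹.

0.935 nmol·min⁻¹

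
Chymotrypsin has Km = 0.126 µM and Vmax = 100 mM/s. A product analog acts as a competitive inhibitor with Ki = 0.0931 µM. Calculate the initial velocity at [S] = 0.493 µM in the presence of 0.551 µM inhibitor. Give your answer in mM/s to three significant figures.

α = 1 + [I]/Ki = 1 + 0.551/0.0931 = 6.918.
For a competitive inhibitor, Vmax is unchanged and the apparent Km becomes α·Km: Km,app = 0.872 µM, Vmax,app = 100 mM/s.
v = Vmax,app·[S]/(Km,app + [S]) = 100 × 0.493/(0.872 + 0.493) = 36.1 mM/s.

36.1 mM/s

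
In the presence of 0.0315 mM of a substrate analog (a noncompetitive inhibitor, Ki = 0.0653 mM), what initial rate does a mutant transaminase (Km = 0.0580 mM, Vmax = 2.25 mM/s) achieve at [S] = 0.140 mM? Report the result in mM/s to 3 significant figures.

1.07 mM/s

With α = 1 + [I]/Ki = 1 + 0.0315/0.0653 = 1.482, the noncompetitive rate law is v = (Vmax/α)·[S] / (Km + [S]).
v = (2.25/1.482)×0.140 / (0.0580 + 0.140) = 0.2125/0.1980 = 1.07 mM/s.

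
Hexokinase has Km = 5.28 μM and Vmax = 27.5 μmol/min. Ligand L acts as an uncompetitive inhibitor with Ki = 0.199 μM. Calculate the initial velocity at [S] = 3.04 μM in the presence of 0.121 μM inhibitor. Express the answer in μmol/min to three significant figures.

α = 1 + [I]/Ki = 1 + 0.121/0.199 = 1.608.
For an uncompetitive inhibitor, both parameters are divided by α, giving Vmax/α and Km/α: Km,app = 3.28 μM, Vmax,app = 17.1 μmol/min.
v = Vmax,app·[S]/(Km,app + [S]) = 17.1 × 3.04/(3.28 + 3.04) = 8.22 μmol/min.

8.22 μmol/min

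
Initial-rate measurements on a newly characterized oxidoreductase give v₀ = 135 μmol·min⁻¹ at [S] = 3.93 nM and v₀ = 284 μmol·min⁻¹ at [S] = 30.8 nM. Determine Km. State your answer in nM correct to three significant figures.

5.93 nM

From v = Vmax[S]/(Km+[S]), each point gives Vmax = v(Km+[S])/[S].
Equating: 135(Km+3.93)/3.93 = 284(Km+30.8)/30.8.
34.35·Km + 135 = 9.221·Km + 284, so (34.35 − 9.221)·Km = 284 − 135.
Km = 149.0/25.13 = 5.93 nM; then Vmax = 135(5.93+3.93)/3.93 = 339 μmol·min⁻¹.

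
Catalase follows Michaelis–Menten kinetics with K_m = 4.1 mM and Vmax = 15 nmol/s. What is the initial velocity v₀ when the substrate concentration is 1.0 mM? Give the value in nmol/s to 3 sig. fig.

2.94 nmol/s

v = Vmax·[S]/(Km + [S]) = 15 × 1.0 / (4.1 + 1.0)
  = 15.00 / 5.100 = 2.94 nmol/s.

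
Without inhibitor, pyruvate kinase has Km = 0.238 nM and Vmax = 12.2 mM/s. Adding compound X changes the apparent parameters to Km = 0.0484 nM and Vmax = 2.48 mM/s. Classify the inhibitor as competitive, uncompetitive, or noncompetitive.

Both Km and Vmax decrease by the same factor (~4.92-fold) — characteristic of uncompetitive inhibition.

uncompetitive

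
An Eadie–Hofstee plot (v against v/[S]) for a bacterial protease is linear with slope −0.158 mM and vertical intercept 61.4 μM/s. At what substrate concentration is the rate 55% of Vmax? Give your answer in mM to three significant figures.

The Eadie–Hofstee slope gives Km = 0.158 mM (slope = −Km).
v/Vmax = [S]/(Km+[S]) = 0.55 ⇒ [S] = Km·0.55/(1−0.55) = 0.158 × 1.222 = 0.193 mM.

0.193 mM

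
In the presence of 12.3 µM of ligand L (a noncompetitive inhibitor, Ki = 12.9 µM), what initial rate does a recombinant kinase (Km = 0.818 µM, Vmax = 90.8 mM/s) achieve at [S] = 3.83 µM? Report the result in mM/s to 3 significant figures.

38.3 mM/s

With α = 1 + [I]/Ki = 1 + 12.3/12.9 = 1.953, the noncompetitive rate law is v = (Vmax/α)·[S] / (Km + [S]).
v = (90.8/1.953)×3.83 / (0.818 + 3.83) = 178.0/4.648 = 38.3 mM/s.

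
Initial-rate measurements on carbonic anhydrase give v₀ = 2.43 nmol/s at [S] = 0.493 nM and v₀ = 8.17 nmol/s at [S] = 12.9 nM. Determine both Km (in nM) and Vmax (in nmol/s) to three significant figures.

From v = Vmax[S]/(Km+[S]), each point gives Vmax = v(Km+[S])/[S].
Equating: 2.43(Km+0.493)/0.493 = 8.17(Km+12.9)/12.9.
4.929·Km + 2.43 = 0.6333·Km + 8.17, so (4.929 − 0.6333)·Km = 8.17 − 2.43.
Km = 5.740/4.296 = 1.34 nM; then Vmax = 2.43(1.34+0.493)/0.493 = 9.02 nmol/s.

Km = 1.34 nM; Vmax = 9.02 nmol/s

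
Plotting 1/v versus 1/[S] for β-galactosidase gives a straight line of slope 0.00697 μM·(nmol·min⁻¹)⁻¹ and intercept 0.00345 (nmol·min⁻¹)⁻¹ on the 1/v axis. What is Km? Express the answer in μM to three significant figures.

y-intercept = 1/Vmax ⇒ Vmax = 290 nmol·min⁻¹; slope = Km/Vmax ⇒ Km = slope × Vmax.
Km = 0.00697 × 290 = 2.02 μM.

2.02 μM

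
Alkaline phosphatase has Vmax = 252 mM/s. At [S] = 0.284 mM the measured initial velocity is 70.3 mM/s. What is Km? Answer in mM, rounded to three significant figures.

0.734 mM

From v = Vmax[S]/(Km+[S]), Km = [S](Vmax − v)/v.
Km = 0.284 × (252 − 70.3) / 70.3 = 51.60/70.3 = 0.734 mM.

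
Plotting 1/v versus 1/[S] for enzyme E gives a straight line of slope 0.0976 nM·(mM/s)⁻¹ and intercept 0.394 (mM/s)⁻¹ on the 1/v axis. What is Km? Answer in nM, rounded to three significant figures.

0.248 nM

y-intercept = 1/Vmax ⇒ Vmax = 2.54 mM/s; slope = Km/Vmax ⇒ Km = slope × Vmax.
Km = 0.0976 × 2.54 = 0.248 nM.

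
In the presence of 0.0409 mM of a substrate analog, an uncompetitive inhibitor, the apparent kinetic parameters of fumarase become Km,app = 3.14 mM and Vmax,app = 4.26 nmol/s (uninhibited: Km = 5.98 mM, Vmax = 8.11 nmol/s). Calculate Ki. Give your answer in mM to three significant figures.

Uncompetitive: Vmax,app = Vmax/α (and Km,app = Km/α) with α = 1 + [I]/Ki.
α = Vmax/Vmax,app = 8.11/4.26 = 1.904.
Ki = [I]/(α − 1) = 0.0409/0.9038 = 0.0453 mM.

0.0453 mM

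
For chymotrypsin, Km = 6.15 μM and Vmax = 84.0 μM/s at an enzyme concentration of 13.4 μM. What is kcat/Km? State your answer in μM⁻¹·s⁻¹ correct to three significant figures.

kcat = Vmax/[E]total = 84.0/13.4 = 6.27 s⁻¹.
kcat/Km = 6.27/6.15 = 1.02 μM⁻¹·s⁻¹.

1.02 μM⁻¹·s⁻¹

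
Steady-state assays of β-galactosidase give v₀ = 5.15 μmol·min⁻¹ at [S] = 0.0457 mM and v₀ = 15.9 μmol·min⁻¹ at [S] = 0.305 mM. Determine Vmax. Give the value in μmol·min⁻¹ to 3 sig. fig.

25.2 μmol·min⁻¹

In reciprocal form, 1/v = (Km/Vmax)·(1/[S]) + 1/Vmax. The two points give (1/[S], 1/v) = (21.88, 0.1942) and (3.279, 0.06289).
Slope = (0.1942 − 0.06289)/(21.88 − 3.279) = 0.007057; intercept = 0.1942 − 0.007057×21.88 = 0.03976.
Vmax = 1/intercept = 25.2 μmol·min⁻¹; Km = slope × Vmax = 0.007057 × 25.2 = 0.178 mM.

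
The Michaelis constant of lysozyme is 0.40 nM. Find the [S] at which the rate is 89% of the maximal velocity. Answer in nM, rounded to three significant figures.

v/Vmax = [S]/(Km+[S]) = 0.89, so [S] = Km·0.89/(1 − 0.89) = 0.40 × 8.091.
[S] = 3.24 nM.

3.24 nM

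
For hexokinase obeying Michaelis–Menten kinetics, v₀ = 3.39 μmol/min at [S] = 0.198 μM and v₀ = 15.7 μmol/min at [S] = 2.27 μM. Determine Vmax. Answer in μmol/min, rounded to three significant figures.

24.0 μmol/min

From v = Vmax[S]/(Km+[S]), each point gives Vmax = v(Km+[S])/[S].
Equating: 3.39(Km+0.198)/0.198 = 15.7(Km+2.27)/2.27.
17.12·Km + 3.39 = 6.916·Km + 15.7, so (17.12 − 6.916)·Km = 15.7 − 3.39.
Km = 12.31/10.20 = 1.21 μM; then Vmax = 3.39(1.21+0.198)/0.198 = 24.0 μmol/min.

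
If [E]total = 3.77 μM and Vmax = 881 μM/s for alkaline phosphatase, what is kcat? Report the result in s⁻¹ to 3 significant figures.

kcat = Vmax/[E]total = 881 μM/s / 3.77 μM = 234 s⁻¹.

234 s⁻¹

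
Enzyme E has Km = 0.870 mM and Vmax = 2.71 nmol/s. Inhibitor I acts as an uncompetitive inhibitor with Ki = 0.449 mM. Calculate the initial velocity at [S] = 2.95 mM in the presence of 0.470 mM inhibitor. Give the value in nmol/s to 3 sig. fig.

With α = 1 + [I]/Ki = 1 + 0.470/0.449 = 2.047, the uncompetitive rate law is v = (Vmax/α)·[S] / (Km/α + [S]).
v = (2.71/2.047)×2.95 / (0.870/2.047 + 2.95) = 3.906/3.375 = 1.16 nmol/s.

1.16 nmol/s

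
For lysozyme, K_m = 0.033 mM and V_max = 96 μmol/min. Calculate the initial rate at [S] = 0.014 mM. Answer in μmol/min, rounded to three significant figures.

v = Vmax·[S]/(Km + [S]) = 96 × 0.014 / (0.033 + 0.014)
  = 1.344 / 0.04700 = 28.6 μmol/min.

28.6 μmol/min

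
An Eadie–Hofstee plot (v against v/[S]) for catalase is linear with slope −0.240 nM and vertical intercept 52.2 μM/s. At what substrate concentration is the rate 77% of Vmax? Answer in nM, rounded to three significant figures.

0.803 nM

The Eadie–Hofstee slope gives Km = 0.240 nM (slope = −Km).
v/Vmax = [S]/(Km+[S]) = 0.77 ⇒ [S] = Km·0.77/(1−0.77) = 0.240 × 3.348 = 0.803 nM.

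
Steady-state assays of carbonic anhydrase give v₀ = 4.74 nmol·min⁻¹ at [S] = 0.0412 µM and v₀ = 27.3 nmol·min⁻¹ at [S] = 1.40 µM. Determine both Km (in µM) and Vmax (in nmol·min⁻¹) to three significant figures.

Km = 0.236 µM; Vmax = 31.9 nmol·min⁻¹

In reciprocal form, 1/v = (Km/Vmax)·(1/[S]) + 1/Vmax. The two points give (1/[S], 1/v) = (24.27, 0.2110) and (0.7143, 0.03663).
Slope = (0.2110 − 0.03663)/(24.27 − 0.7143) = 0.007401; intercept = 0.2110 − 0.007401×24.27 = 0.03134.
Vmax = 1/intercept = 31.9 nmol·min⁻¹; Km = slope × Vmax = 0.007401 × 31.9 = 0.236 µM.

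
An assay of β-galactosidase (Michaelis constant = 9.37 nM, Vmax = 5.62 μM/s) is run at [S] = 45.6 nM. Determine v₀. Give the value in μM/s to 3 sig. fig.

4.66 μM/s

[S]/(Km+[S]) = 45.6/54.97 = 0.8295, the fractional saturation.
v = 0.8295 × Vmax = 0.8295 × 5.62 = 4.66 μM/s.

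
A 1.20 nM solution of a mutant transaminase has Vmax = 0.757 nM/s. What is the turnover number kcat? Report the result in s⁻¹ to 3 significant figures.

kcat = Vmax/[E]total = 0.757 nM/s / 1.20 nM = 0.631 s⁻¹.

0.631 s⁻¹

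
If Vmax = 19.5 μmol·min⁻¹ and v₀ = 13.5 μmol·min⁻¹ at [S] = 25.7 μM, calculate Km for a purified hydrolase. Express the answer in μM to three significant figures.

v/Vmax = 13.5/19.5 = 0.6923 = [S]/(Km+[S]).
So Km + [S] = [S]/0.6923 = 37.12 μM, giving Km = 37.12 − 25.7 = 11.4 μM.

11.4 μM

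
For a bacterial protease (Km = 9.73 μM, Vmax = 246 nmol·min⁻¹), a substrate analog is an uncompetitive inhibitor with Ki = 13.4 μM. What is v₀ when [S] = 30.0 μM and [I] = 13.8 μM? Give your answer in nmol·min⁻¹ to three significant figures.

104 nmol·min⁻¹

With α = 1 + [I]/Ki = 1 + 13.8/13.4 = 2.030, the uncompetitive rate law is v = (Vmax/α)·[S] / (Km/α + [S]).
v = (246/2.030)×30.0 / (9.73/2.030 + 30.0) = 3636/34.79 = 104 nmol·min⁻¹.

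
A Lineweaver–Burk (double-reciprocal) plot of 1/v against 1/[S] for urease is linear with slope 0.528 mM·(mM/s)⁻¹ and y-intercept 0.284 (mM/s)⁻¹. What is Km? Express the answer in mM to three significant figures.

y-intercept = 1/Vmax ⇒ Vmax = 3.52 mM/s; slope = Km/Vmax ⇒ Km = slope × Vmax.
Km = 0.528 × 3.52 = 1.86 mM.

1.86 mM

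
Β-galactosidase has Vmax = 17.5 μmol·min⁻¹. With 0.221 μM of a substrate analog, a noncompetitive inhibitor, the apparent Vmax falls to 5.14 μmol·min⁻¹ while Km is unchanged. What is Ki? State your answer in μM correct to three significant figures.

Noncompetitive: Vmax,app = Vmax/α with α = 1 + [I]/Ki.
α = Vmax/Vmax,app = 17.5/5.14 = 3.405.
Ki = [I]/(α − 1) = 0.221/2.405 = 0.0919 μM.

0.0919 μM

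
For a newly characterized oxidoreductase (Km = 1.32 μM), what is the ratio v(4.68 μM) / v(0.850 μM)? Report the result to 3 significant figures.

1.99

Since Vmax cancels, v₂/v₁ = [S]₂(Km+[S]₁) / [S]₁(Km+[S]₂).
= 4.68×(1.32+0.850) / (0.850×(1.32+4.68)) = 10.16/5.100 = 1.99.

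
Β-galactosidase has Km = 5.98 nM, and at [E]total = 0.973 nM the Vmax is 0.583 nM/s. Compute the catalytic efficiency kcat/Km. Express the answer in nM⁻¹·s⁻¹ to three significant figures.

0.100 nM⁻¹·s⁻¹

kcat = Vmax/[E]total = 0.583/0.973 = 0.599 s⁻¹.
kcat/Km = 0.599/5.98 = 0.100 nM⁻¹·s⁻¹.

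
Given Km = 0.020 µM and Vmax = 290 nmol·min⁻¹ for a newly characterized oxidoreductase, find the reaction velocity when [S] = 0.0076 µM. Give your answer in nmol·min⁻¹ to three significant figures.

[S]/(Km+[S]) = 0.0076/0.02760 = 0.2754, the fractional saturation.
v = 0.2754 × Vmax = 0.2754 × 290 = 79.9 nmol·min⁻¹.

79.9 nmol·min⁻¹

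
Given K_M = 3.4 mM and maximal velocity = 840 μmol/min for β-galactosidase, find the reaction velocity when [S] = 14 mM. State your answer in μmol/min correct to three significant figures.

[S]/(Km+[S]) = 14/17.40 = 0.8046, the fractional saturation.
v = 0.8046 × Vmax = 0.8046 × 840 = 676 μmol/min.

676 μmol/min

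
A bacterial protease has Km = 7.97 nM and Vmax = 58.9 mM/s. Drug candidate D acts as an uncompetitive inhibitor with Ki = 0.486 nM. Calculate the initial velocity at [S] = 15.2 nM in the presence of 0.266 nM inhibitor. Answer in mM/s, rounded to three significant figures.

With α = 1 + [I]/Ki = 1 + 0.266/0.486 = 1.547, the uncompetitive rate law is v = (Vmax/α)·[S] / (Km/α + [S]).
v = (58.9/1.547)×15.2 / (7.97/1.547 + 15.2) = 578.6/20.35 = 28.4 mM/s.

28.4 mM/s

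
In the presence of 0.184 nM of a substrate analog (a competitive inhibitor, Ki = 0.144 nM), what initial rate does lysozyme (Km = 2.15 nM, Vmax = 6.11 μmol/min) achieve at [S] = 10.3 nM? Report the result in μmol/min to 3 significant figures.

4.14 μmol/min

With α = 1 + [I]/Ki = 1 + 0.184/0.144 = 2.278, the competitive rate law is v = Vmax[S] / (αKm + [S]).
v = 6.11×10.3 / (2.278×2.15 + 10.3) = 62.93/15.20 = 4.14 μmol/min.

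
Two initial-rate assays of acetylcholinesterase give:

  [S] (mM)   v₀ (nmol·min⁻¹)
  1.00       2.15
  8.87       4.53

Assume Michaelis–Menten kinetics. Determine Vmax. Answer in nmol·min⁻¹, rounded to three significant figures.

From v = Vmax[S]/(Km+[S]), each point gives Vmax = v(Km+[S])/[S].
Equating: 2.15(Km+1.00)/1.00 = 4.53(Km+8.87)/8.87.
2.150·Km + 2.15 = 0.5107·Km + 4.53, so (2.150 − 0.5107)·Km = 4.53 − 2.15.
Km = 2.380/1.639 = 1.45 mM; then Vmax = 2.15(1.45+1.00)/1.00 = 5.27 nmol·min⁻¹.

5.27 nmol·min⁻¹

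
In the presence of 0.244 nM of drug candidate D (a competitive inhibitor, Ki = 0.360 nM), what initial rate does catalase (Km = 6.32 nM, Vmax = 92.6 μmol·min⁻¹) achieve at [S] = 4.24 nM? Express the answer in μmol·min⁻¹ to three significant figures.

α = 1 + [I]/Ki = 1 + 0.244/0.360 = 1.678.
For a competitive inhibitor, Vmax is unchanged and the apparent Km becomes α·Km: Km,app = 10.6 nM, Vmax,app = 92.6 μmol·min⁻¹.
v = Vmax,app·[S]/(Km,app + [S]) = 92.6 × 4.24/(10.6 + 4.24) = 26.5 μmol·min⁻¹.

26.5 μmol·min⁻¹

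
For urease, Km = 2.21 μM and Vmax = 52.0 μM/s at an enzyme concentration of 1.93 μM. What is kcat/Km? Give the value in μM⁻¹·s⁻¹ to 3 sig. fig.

12.2 μM⁻¹·s⁻¹

kcat = Vmax/[E]total = 52.0/1.93 = 26.9 s⁻¹.
kcat/Km = 26.9/2.21 = 12.2 μM⁻¹·s⁻¹.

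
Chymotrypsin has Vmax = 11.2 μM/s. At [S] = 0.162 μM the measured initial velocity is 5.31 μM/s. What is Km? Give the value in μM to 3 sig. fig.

0.180 μM

From v = Vmax[S]/(Km+[S]), Km = [S](Vmax − v)/v.
Km = 0.162 × (11.2 − 5.31) / 5.31 = 0.9542/5.31 = 0.180 μM.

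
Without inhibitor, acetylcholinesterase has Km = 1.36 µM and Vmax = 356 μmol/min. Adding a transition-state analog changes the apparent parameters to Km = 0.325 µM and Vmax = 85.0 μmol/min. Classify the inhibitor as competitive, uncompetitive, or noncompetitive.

Both Km and Vmax decrease by the same factor (~4.19-fold) — characteristic of uncompetitive inhibition.

uncompetitive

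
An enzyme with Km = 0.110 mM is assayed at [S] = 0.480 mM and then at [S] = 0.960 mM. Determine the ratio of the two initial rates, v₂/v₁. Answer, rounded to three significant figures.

1.10

Since Vmax cancels, v₂/v₁ = [S]₂(Km+[S]₁) / [S]₁(Km+[S]₂).
= 0.960×(0.110+0.480) / (0.480×(0.110+0.960)) = 0.5664/0.5136 = 1.10.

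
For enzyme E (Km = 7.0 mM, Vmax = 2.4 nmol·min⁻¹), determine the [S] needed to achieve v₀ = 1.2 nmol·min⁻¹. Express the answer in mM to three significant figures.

The required fractional saturation is v/Vmax = 1.2/2.4 = 0.5000.
Then [S]/(Km+[S]) = 0.5000 ⇒ [S] = 7.0 × 0.5000/(1 − 0.5000) = 7.00 mM.

7.00 mM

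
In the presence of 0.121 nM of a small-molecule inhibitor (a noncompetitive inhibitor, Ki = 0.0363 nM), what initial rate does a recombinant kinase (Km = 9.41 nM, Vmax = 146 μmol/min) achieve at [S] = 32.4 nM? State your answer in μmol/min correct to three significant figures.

26.1 μmol/min

α = 1 + [I]/Ki = 1 + 0.121/0.0363 = 4.333.
For a noncompetitive inhibitor, Vmax is reduced to Vmax/α while Km is unchanged: Km,app = 9.41 nM, Vmax,app = 33.7 μmol/min.
v = Vmax,app·[S]/(Km,app + [S]) = 33.7 × 32.4/(9.41 + 32.4) = 26.1 μmol/min.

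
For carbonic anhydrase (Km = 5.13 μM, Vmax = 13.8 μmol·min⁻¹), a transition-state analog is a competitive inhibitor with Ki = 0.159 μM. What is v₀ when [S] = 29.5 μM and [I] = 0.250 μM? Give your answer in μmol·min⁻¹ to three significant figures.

α = 1 + [I]/Ki = 1 + 0.250/0.159 = 2.572.
For a competitive inhibitor, Vmax is unchanged and the apparent Km becomes α·Km: Km,app = 13.2 μM, Vmax,app = 13.8 μmol·min⁻¹.
v = Vmax,app·[S]/(Km,app + [S]) = 13.8 × 29.5/(13.2 + 29.5) = 9.53 μmol·min⁻¹.

9.53 μmol·min⁻¹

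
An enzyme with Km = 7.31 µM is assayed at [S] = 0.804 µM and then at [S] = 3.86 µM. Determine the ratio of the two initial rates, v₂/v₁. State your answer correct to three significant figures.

Since Vmax cancels, v₂/v₁ = [S]₂(Km+[S]₁) / [S]₁(Km+[S]₂).
= 3.86×(7.31+0.804) / (0.804×(7.31+3.86)) = 31.32/8.981 = 3.49.

3.49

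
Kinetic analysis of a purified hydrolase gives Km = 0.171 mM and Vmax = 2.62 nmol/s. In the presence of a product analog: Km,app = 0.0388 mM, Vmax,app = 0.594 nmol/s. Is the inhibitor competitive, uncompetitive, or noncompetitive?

uncompetitive

Both Km and Vmax decrease by the same factor (~4.41-fold) — characteristic of uncompetitive inhibition.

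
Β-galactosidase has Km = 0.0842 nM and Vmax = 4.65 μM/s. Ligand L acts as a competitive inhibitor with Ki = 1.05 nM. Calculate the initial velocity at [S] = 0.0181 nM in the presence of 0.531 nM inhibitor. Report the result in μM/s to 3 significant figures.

0.581 μM/s

With α = 1 + [I]/Ki = 1 + 0.531/1.05 = 1.506, the competitive rate law is v = Vmax[S] / (αKm + [S]).
v = 4.65×0.0181 / (1.506×0.0842 + 0.0181) = 0.08417/0.1449 = 0.581 μM/s.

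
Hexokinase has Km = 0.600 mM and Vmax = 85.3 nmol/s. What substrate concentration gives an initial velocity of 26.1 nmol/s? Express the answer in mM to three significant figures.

0.265 mM

Rearranging v = Vmax[S]/(Km+[S]) gives [S] = Km·v/(Vmax − v).
[S] = 0.600 × 26.1 / (85.3 − 26.1) = 15.66/59.20 = 0.265 mM.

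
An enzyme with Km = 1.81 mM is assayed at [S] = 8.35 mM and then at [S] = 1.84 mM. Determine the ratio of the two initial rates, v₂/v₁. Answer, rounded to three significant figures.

0.613

Since Vmax cancels, v₂/v₁ = [S]₂(Km+[S]₁) / [S]₁(Km+[S]₂).
= 1.84×(1.81+8.35) / (8.35×(1.81+1.84)) = 18.69/30.48 = 0.613.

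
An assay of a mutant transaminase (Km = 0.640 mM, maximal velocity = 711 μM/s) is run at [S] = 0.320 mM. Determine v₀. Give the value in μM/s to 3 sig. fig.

[S]/(Km+[S]) = 0.320/0.9600 = 0.3333, the fractional saturation.
v = 0.3333 × Vmax = 0.3333 × 711 = 237 μM/s.

237 μM/s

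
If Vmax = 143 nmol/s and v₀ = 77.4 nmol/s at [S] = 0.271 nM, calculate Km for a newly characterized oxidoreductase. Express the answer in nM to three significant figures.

0.230 nM

From v = Vmax[S]/(Km+[S]), Km = [S](Vmax − v)/v.
Km = 0.271 × (143 − 77.4) / 77.4 = 17.78/77.4 = 0.230 nM.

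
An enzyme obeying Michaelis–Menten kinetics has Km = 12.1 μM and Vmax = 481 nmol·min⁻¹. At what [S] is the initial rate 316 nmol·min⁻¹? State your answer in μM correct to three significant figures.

Rearranging v = Vmax[S]/(Km+[S]) gives [S] = Km·v/(Vmax − v).
[S] = 12.1 × 316 / (481 − 316) = 3824/165.0 = 23.2 μM.

23.2 μM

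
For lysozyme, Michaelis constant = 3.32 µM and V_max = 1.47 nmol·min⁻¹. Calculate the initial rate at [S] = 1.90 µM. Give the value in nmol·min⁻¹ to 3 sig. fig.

v = Vmax·[S]/(Km + [S]) = 1.47 × 1.90 / (3.32 + 1.90)
  = 2.793 / 5.220 = 0.535 nmol·min⁻¹.

0.535 nmol·min⁻¹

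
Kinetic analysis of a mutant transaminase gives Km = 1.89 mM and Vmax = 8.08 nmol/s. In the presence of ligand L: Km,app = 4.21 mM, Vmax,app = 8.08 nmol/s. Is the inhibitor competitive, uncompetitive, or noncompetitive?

competitive

Km increases (1.89 → 4.21 mM) while Vmax is unchanged — the hallmark of competitive inhibition.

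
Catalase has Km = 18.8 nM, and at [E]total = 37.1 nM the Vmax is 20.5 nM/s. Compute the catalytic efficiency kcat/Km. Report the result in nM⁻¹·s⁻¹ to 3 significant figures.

kcat = Vmax/[E]total = 20.5/37.1 = 0.553 s⁻¹.
kcat/Km = 0.553/18.8 = 0.0294 nM⁻¹·s⁻¹.

0.0294 nM⁻¹·s⁻¹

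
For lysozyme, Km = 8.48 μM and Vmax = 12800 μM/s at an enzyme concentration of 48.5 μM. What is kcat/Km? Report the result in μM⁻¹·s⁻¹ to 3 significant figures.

kcat = Vmax/[E]total = 12800/48.5 = 264 s⁻¹.
kcat/Km = 264/8.48 = 31.1 μM⁻¹·s⁻¹.

31.1 μM⁻¹·s⁻¹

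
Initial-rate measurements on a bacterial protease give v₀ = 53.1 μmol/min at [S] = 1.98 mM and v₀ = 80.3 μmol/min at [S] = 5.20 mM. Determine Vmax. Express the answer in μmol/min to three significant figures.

117 μmol/min

From v = Vmax[S]/(Km+[S]), each point gives Vmax = v(Km+[S])/[S].
Equating: 53.1(Km+1.98)/1.98 = 80.3(Km+5.20)/5.20.
26.82·Km + 53.1 = 15.44·Km + 80.3, so (26.82 − 15.44)·Km = 80.3 − 53.1.
Km = 27.20/11.38 = 2.39 mM; then Vmax = 53.1(2.39+1.98)/1.98 = 117 μmol/min.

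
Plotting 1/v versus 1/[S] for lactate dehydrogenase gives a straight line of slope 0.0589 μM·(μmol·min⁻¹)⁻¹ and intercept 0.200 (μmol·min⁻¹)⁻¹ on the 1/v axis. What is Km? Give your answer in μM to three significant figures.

0.294 μM

y-intercept = 1/Vmax ⇒ Vmax = 5.00 μmol·min⁻¹; slope = Km/Vmax ⇒ Km = slope × Vmax.
Km = 0.0589 × 5.00 = 0.294 μM.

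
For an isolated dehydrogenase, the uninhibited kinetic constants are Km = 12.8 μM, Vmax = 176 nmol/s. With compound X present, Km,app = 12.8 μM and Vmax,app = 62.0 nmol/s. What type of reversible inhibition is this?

Vmax decreases (176 → 62.0 nmol/s) while Km is unchanged — pure noncompetitive inhibition.

noncompetitive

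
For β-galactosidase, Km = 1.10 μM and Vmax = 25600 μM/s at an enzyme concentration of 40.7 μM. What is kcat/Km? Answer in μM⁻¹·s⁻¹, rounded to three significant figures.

kcat = Vmax/[E]total = 25600/40.7 = 629 s⁻¹.
kcat/Km = 629/1.10 = 572 μM⁻¹·s⁻¹.

572 μM⁻¹·s⁻¹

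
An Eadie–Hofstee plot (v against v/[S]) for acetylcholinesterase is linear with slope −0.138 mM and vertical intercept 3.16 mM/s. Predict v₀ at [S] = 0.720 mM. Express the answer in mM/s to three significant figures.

In the Eadie–Hofstee form v = Vmax − Km·(v/[S]), the slope is −Km and the intercept is Vmax, so Km = 0.138 mM and Vmax = 3.16 mM/s.
v = 3.16 × 0.720/(0.138 + 0.720) = 2.65 mM/s.

2.65 mM/s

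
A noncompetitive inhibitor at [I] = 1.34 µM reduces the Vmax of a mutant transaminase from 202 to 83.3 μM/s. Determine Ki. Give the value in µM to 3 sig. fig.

Noncompetitive: Vmax,app = Vmax/α with α = 1 + [I]/Ki.
α = Vmax/Vmax,app = 202/83.3 = 2.425.
Since α = 1 + [I]/Ki, [I]/Ki = 2.425 − 1 = 1.425 and Ki = 1.34/1.425 = 0.940 µM.

0.940 µM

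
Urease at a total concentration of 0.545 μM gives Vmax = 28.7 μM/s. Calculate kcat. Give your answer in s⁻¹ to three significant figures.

kcat = Vmax/[E]total = 28.7 μM/s / 0.545 μM = 52.7 s⁻¹.

52.7 s⁻¹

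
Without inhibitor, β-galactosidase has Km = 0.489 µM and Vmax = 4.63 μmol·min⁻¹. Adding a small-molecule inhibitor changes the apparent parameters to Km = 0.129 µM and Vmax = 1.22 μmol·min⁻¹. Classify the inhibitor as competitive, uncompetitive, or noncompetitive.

Both Km and Vmax decrease by the same factor (~3.78-fold) — characteristic of uncompetitive inhibition.

uncompetitive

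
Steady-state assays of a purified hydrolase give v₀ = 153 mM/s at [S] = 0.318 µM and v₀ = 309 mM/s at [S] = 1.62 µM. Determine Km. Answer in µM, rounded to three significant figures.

From v = Vmax[S]/(Km+[S]), each point gives Vmax = v(Km+[S])/[S].
Equating: 153(Km+0.318)/0.318 = 309(Km+1.62)/1.62.
481.1·Km + 153 = 190.7·Km + 309, so (481.1 − 190.7)·Km = 309 − 153.
Km = 156.0/290.4 = 0.537 µM; then Vmax = 153(0.537+0.318)/0.318 = 411 mM/s.

0.537 µM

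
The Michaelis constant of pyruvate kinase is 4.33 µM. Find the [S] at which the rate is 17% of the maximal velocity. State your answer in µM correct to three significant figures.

0.887 µM

v/Vmax = [S]/(Km+[S]) = 0.17, so [S] = Km·0.17/(1 − 0.17) = 4.33 × 0.2048.
[S] = 0.887 µM.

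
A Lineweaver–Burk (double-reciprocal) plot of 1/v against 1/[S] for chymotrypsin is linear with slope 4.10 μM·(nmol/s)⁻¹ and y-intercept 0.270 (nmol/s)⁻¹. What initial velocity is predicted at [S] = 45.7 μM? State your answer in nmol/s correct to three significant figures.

The y-intercept is 1/Vmax, so Vmax = 1/0.270 = 3.70 nmol/s.
The slope is Km/Vmax, so Km = 4.10 × 3.70 = 15.2 μM.
Then v = 3.70 × 45.7/(15.2 + 45.7) = 2.78 nmol/s.

2.78 nmol/s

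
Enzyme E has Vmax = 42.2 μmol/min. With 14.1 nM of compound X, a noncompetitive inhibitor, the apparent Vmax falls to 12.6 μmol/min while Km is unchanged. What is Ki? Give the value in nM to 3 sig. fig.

6.00 nM

Noncompetitive: Vmax,app = Vmax/α with α = 1 + [I]/Ki.
α = Vmax/Vmax,app = 42.2/12.6 = 3.349.
Ki = [I]/(α − 1) = 14.1/2.349 = 6.00 nM.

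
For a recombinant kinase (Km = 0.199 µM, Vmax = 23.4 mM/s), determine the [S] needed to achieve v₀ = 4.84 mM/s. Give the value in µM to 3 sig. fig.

0.0519 µM

Rearranging v = Vmax[S]/(Km+[S]) gives [S] = Km·v/(Vmax − v).
[S] = 0.199 × 4.84 / (23.4 − 4.84) = 0.9632/18.56 = 0.0519 µM.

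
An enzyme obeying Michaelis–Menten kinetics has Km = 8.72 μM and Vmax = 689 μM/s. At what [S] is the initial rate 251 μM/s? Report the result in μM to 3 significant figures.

5.00 μM

Rearranging v = Vmax[S]/(Km+[S]) gives [S] = Km·v/(Vmax − v).
[S] = 8.72 × 251 / (689 − 251) = 2189/438.0 = 5.00 μM.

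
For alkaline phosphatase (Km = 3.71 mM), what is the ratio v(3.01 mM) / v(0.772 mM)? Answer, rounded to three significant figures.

2.60

The fractional saturations are [S]/(Km+[S]) = 0.772/4.482 = 0.1722 and 3.01/6.720 = 0.4479.
v₂/v₁ is just their ratio: 0.4479/0.1722 = 2.60.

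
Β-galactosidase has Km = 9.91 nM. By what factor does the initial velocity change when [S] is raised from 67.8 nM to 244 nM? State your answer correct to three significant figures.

1.10

The fractional saturations are [S]/(Km+[S]) = 67.8/77.71 = 0.8725 and 244/253.9 = 0.9610.
v₂/v₁ is just their ratio: 0.9610/0.8725 = 1.10.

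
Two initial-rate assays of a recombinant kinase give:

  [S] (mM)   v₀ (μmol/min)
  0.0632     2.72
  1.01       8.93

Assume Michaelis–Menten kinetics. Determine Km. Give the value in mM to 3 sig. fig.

0.182 mM

In reciprocal form, 1/v = (Km/Vmax)·(1/[S]) + 1/Vmax. The two points give (1/[S], 1/v) = (15.82, 0.3676) and (0.9901, 0.1120).
Slope = (0.3676 − 0.1120)/(15.82 − 0.9901) = 0.01724; intercept = 0.3676 − 0.01724×15.82 = 0.09492.
Vmax = 1/intercept = 10.5 μmol/min; Km = slope × Vmax = 0.01724 × 10.5 = 0.182 mM.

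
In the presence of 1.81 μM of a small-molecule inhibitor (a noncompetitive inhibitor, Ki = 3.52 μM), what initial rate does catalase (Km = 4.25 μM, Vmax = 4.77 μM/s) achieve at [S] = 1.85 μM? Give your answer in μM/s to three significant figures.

With α = 1 + [I]/Ki = 1 + 1.81/3.52 = 1.514, the noncompetitive rate law is v = (Vmax/α)·[S] / (Km + [S]).
v = (4.77/1.514)×1.85 / (4.25 + 1.85) = 5.828/6.100 = 0.955 μM/s.

0.955 μM/s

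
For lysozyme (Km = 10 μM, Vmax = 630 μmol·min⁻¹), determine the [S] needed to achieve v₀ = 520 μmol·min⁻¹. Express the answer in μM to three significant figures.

47.3 μM

The required fractional saturation is v/Vmax = 520/630 = 0.8254.
Then [S]/(Km+[S]) = 0.8254 ⇒ [S] = 10 × 0.8254/(1 − 0.8254) = 47.3 μM.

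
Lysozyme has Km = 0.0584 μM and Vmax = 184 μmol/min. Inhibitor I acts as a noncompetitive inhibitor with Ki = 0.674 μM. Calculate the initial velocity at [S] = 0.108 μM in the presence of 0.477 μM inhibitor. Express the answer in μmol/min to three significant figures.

69.9 μmol/min

With α = 1 + [I]/Ki = 1 + 0.477/0.674 = 1.708, the noncompetitive rate law is v = (Vmax/α)·[S] / (Km + [S]).
v = (184/1.708)×0.108 / (0.0584 + 0.108) = 11.64/0.1664 = 69.9 μmol/min.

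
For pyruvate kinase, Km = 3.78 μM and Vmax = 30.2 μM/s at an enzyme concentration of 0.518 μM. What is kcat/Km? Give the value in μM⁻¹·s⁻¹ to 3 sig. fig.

15.4 μM⁻¹·s⁻¹

kcat = Vmax/[E]total = 30.2/0.518 = 58.3 s⁻¹.
kcat/Km = 58.3/3.78 = 15.4 μM⁻¹·s⁻¹.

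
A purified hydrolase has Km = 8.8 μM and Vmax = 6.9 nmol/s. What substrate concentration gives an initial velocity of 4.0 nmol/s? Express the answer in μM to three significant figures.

The required fractional saturation is v/Vmax = 4.0/6.9 = 0.5797.
Then [S]/(Km+[S]) = 0.5797 ⇒ [S] = 8.8 × 0.5797/(1 − 0.5797) = 12.1 μM.

12.1 μM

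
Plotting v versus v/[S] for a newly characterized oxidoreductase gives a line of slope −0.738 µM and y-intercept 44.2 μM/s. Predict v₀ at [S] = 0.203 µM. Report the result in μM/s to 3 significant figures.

9.54 μM/s

In the Eadie–Hofstee form v = Vmax − Km·(v/[S]), the slope is −Km and the intercept is Vmax, so Km = 0.738 µM and Vmax = 44.2 μM/s.
v = 44.2 × 0.203/(0.738 + 0.203) = 9.54 μM/s.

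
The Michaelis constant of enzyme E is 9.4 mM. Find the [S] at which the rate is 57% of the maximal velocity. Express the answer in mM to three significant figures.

v/Vmax = [S]/(Km+[S]) = 0.57, so [S] = Km·0.57/(1 − 0.57) = 9.4 × 1.326.
[S] = 12.5 mM.

12.5 mM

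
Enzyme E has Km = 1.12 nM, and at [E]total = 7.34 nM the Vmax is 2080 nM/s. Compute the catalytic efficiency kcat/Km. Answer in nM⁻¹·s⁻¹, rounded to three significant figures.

kcat = Vmax/[E]total = 2080/7.34 = 283 s⁻¹.
kcat/Km = 283/1.12 = 253 nM⁻¹·s⁻¹.

253 nM⁻¹·s⁻¹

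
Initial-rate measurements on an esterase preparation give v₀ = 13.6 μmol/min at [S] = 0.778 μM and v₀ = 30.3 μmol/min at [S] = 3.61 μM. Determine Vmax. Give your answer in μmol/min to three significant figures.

45.7 μmol/min

In reciprocal form, 1/v = (Km/Vmax)·(1/[S]) + 1/Vmax. The two points give (1/[S], 1/v) = (1.285, 0.07353) and (0.2770, 0.03300).
Slope = (0.07353 − 0.03300)/(1.285 − 0.2770) = 0.04019; intercept = 0.07353 − 0.04019×1.285 = 0.02187.
Vmax = 1/intercept = 45.7 μmol/min; Km = slope × Vmax = 0.04019 × 45.7 = 1.84 μM.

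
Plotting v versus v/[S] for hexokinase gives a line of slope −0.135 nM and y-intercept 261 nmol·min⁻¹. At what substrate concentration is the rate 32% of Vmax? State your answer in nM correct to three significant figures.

The Eadie–Hofstee slope gives Km = 0.135 nM (slope = −Km).
v/Vmax = [S]/(Km+[S]) = 0.32 ⇒ [S] = Km·0.32/(1−0.32) = 0.135 × 0.4706 = 0.0635 nM.

0.0635 nM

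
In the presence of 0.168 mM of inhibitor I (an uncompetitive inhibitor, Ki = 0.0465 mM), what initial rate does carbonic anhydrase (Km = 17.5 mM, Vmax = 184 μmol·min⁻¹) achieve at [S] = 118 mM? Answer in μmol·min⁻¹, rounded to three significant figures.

38.6 μmol·min⁻¹

α = 1 + [I]/Ki = 1 + 0.168/0.0465 = 4.613.
For an uncompetitive inhibitor, both parameters are divided by α, giving Vmax/α and Km/α: Km,app = 3.79 mM, Vmax,app = 39.9 μmol·min⁻¹.
v = Vmax,app·[S]/(Km,app + [S]) = 39.9 × 118/(3.79 + 118) = 38.6 μmol·min⁻¹.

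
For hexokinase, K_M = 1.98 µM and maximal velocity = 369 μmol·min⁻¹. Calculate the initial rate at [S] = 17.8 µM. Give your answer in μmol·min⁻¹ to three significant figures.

332 μmol·min⁻¹

v = Vmax·[S]/(Km + [S]) = 369 × 17.8 / (1.98 + 17.8)
  = 6568 / 19.78 = 332 μmol·min⁻¹.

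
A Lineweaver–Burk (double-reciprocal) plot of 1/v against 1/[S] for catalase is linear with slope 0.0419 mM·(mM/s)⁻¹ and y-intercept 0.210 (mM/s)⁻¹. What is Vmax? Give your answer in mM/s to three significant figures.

4.76 mM/s

The y-intercept of a Lineweaver–Burk plot equals 1/Vmax, so Vmax = 1/0.210 = 4.76 mM/s.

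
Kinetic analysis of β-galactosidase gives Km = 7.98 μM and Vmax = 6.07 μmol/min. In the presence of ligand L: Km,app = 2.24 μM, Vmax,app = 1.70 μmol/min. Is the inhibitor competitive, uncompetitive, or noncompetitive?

Both Km and Vmax decrease by the same factor (~3.57-fold) — characteristic of uncompetitive inhibition.

uncompetitive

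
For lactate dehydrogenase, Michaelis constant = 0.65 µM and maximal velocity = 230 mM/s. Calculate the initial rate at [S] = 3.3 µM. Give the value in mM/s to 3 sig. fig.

[S]/(Km+[S]) = 3.3/3.950 = 0.8354, the fractional saturation.
v = 0.8354 × Vmax = 0.8354 × 230 = 192 mM/s.

192 mM/s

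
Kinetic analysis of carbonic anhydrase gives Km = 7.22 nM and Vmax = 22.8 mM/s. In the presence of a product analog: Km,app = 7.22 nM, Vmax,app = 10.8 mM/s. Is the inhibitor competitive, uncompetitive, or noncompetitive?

noncompetitive

Vmax decreases (22.8 → 10.8 mM/s) while Km is unchanged — pure noncompetitive inhibition.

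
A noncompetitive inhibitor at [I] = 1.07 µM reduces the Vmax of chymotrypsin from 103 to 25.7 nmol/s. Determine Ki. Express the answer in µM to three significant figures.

Noncompetitive: Vmax,app = Vmax/α with α = 1 + [I]/Ki.
α = Vmax/Vmax,app = 103/25.7 = 4.008.
Since α = 1 + [I]/Ki, [I]/Ki = 4.008 − 1 = 3.008 and Ki = 1.07/3.008 = 0.356 µM.

0.356 µM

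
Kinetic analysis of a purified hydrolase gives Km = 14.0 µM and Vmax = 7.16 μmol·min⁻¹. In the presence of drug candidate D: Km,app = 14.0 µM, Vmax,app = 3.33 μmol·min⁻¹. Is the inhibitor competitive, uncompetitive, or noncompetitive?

Vmax decreases (7.16 → 3.33 μmol·min⁻¹) while Km is unchanged — pure noncompetitive inhibition.

noncompetitive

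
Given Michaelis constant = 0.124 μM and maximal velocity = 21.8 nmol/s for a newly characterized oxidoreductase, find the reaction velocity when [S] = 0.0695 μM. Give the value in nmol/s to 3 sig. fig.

v = Vmax·[S]/(Km + [S]) = 21.8 × 0.0695 / (0.124 + 0.0695)
  = 1.515 / 0.1935 = 7.83 nmol/s.

7.83 nmol/s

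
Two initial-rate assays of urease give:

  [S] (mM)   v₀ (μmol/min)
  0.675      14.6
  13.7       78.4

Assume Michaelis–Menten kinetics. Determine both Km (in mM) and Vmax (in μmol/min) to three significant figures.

From v = Vmax[S]/(Km+[S]), each point gives Vmax = v(Km+[S])/[S].
Equating: 14.6(Km+0.675)/0.675 = 78.4(Km+13.7)/13.7.
21.63·Km + 14.6 = 5.723·Km + 78.4, so (21.63 − 5.723)·Km = 78.4 − 14.6.
Km = 63.80/15.91 = 4.01 mM; then Vmax = 14.6(4.01+0.675)/0.675 = 101 μmol/min.

Km = 4.01 mM; Vmax = 101 μmol/min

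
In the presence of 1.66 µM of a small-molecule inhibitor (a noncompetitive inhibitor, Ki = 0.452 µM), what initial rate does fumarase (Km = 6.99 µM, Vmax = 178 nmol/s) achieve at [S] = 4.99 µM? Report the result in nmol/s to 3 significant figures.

15.9 nmol/s

α = 1 + [I]/Ki = 1 + 1.66/0.452 = 4.673.
For a noncompetitive inhibitor, Vmax is reduced to Vmax/α while Km is unchanged: Km,app = 6.99 µM, Vmax,app = 38.1 nmol/s.
v = Vmax,app·[S]/(Km,app + [S]) = 38.1 × 4.99/(6.99 + 4.99) = 15.9 nmol/s.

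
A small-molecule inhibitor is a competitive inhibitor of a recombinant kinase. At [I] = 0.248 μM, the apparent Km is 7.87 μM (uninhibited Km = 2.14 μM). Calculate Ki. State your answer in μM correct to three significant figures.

0.0926 μM

Competitive: Km,app = α·Km with α = 1 + [I]/Ki.
α = Km,app/Km = 7.87/2.14 = 3.678.
Ki = [I]/(α − 1) = 0.248/2.678 = 0.0926 μM.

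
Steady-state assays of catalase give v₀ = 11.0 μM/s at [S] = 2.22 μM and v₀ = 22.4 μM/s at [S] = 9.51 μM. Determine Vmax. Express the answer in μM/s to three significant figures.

From v = Vmax[S]/(Km+[S]), each point gives Vmax = v(Km+[S])/[S].
Equating: 11.0(Km+2.22)/2.22 = 22.4(Km+9.51)/9.51.
4.955·Km + 11.0 = 2.355·Km + 22.4, so (4.955 − 2.355)·Km = 22.4 − 11.0.
Km = 11.40/2.600 = 4.39 μM; then Vmax = 11.0(4.39+2.22)/2.22 = 32.7 μM/s.

32.7 μM/s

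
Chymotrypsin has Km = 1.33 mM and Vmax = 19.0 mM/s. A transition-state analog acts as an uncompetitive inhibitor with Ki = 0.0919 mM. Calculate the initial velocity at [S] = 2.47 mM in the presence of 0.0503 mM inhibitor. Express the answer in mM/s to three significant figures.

9.11 mM/s

With α = 1 + [I]/Ki = 1 + 0.0503/0.0919 = 1.547, the uncompetitive rate law is v = (Vmax/α)·[S] / (Km/α + [S]).
v = (19.0/1.547)×2.47 / (1.33/1.547 + 2.47) = 30.33/3.330 = 9.11 mM/s.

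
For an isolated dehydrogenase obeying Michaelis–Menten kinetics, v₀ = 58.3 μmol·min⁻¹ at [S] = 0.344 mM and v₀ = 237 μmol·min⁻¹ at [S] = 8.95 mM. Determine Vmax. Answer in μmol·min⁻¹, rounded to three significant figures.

In reciprocal form, 1/v = (Km/Vmax)·(1/[S]) + 1/Vmax. The two points give (1/[S], 1/v) = (2.907, 0.01715) and (0.1117, 0.004219).
Slope = (0.01715 − 0.004219)/(2.907 − 0.1117) = 0.004627; intercept = 0.01715 − 0.004627×2.907 = 0.003702.
Vmax = 1/intercept = 270 μmol·min⁻¹; Km = slope × Vmax = 0.004627 × 270 = 1.25 mM.

270 μmol·min⁻¹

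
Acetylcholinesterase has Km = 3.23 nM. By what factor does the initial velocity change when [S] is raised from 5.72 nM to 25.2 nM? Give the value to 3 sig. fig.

The fractional saturations are [S]/(Km+[S]) = 5.72/8.950 = 0.6391 and 25.2/28.43 = 0.8864.
v₂/v₁ is just their ratio: 0.8864/0.6391 = 1.39.

1.39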